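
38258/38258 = 1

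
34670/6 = 17335/3  =  5778.33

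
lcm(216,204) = 3672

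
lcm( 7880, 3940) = 7880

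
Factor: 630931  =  7^1*173^1*521^1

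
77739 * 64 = 4975296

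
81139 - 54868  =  26271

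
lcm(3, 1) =3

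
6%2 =0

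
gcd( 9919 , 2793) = 7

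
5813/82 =5813/82 = 70.89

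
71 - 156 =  - 85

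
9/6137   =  9/6137 = 0.00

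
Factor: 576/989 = 2^6*3^2*23^( - 1)* 43^( - 1 ) 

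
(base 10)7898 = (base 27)ame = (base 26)BHK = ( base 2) 1111011011010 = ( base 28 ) A22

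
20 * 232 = 4640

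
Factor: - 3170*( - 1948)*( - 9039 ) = -2^3*3^1 * 5^1*23^1*131^1*317^1*487^1 = -55817271240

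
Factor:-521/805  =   - 5^ ( - 1)*7^ (-1 ) * 23^( - 1 )*521^1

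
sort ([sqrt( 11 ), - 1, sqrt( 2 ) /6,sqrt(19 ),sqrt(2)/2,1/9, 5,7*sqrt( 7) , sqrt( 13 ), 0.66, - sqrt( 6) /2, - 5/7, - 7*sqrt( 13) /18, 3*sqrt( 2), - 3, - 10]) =[ - 10, - 3, - 7*sqrt ( 13 ) /18 , - sqrt( 6) /2,- 1, - 5/7,1/9,sqrt( 2 )/6, 0.66, sqrt( 2) /2,sqrt(11 ), sqrt( 13),3*sqrt( 2),sqrt( 19),5, 7*sqrt(7) ] 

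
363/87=121/29=4.17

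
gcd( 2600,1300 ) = 1300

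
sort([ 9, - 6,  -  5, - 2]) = [  -  6, - 5,-2, 9 ]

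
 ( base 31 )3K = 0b1110001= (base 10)113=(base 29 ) 3q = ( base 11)A3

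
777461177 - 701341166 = 76120011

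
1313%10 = 3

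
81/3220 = 81/3220 = 0.03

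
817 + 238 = 1055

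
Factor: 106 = 2^1*  53^1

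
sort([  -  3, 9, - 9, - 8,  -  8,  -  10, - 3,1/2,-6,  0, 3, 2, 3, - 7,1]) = [-10,-9,-8,- 8,  -  7,-6,- 3,  -  3,  0, 1/2, 1,2, 3,3, 9] 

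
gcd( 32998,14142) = 4714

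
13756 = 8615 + 5141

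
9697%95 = 7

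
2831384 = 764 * 3706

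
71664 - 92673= - 21009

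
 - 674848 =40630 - 715478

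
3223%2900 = 323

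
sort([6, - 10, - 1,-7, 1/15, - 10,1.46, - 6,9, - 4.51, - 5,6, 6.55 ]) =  [ - 10,-10,  -  7, - 6, - 5, - 4.51, - 1 , 1/15,1.46,6,6, 6.55,9]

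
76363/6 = 76363/6 = 12727.17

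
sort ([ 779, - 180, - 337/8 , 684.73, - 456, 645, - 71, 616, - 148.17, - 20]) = [ - 456,-180, - 148.17,  -  71, - 337/8,-20, 616,645, 684.73,779] 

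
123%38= 9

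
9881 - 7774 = 2107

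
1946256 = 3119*624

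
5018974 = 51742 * 97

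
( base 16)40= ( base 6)144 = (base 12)54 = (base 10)64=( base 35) 1t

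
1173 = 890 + 283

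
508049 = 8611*59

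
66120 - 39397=26723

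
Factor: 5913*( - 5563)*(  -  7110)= 2^1*3^6*5^1*73^1*79^1 * 5563^1 = 233876475090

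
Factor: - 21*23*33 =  - 15939 =-  3^2*7^1*11^1 * 23^1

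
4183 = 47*89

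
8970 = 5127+3843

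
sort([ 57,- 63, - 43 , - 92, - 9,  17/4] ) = [ - 92, - 63, - 43, - 9, 17/4, 57 ]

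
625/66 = 9 + 31/66 = 9.47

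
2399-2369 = 30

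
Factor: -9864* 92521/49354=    - 2^2*3^2*11^1*13^1* 137^1*647^1*24677^(- 1 ) = - 456313572/24677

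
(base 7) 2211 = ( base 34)NA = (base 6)3400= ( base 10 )792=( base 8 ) 1430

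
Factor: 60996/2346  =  26 = 2^1*13^1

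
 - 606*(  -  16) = 9696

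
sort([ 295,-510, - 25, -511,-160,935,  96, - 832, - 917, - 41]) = [-917,- 832, - 511 , - 510, - 160, - 41, - 25,96,295, 935 ] 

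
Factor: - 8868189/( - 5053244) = 2^( - 2) *3^1*7^( - 1 )*11^1*180473^(-1 ) * 268733^1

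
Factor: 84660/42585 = 2^2 *83^1*167^(-1) = 332/167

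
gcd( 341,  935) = 11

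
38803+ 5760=44563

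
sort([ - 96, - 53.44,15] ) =[ - 96, - 53.44,15] 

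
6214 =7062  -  848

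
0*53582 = 0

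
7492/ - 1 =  - 7492/1 = - 7492.00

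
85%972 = 85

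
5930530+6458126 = 12388656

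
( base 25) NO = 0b1001010111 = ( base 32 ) in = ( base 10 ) 599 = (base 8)1127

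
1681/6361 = 1681/6361 = 0.26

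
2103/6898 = 2103/6898 = 0.30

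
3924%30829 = 3924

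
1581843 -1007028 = 574815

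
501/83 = 501/83 = 6.04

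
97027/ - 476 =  - 204+11/68 = -203.84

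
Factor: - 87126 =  - 2^1*3^1*13^1*1117^1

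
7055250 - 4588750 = 2466500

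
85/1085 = 17/217= 0.08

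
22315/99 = 225+40/99 = 225.40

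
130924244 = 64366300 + 66557944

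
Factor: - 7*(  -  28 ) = 196 = 2^2*7^2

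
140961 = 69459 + 71502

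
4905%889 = 460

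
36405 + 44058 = 80463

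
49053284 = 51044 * 961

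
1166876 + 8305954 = 9472830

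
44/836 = 1/19 = 0.05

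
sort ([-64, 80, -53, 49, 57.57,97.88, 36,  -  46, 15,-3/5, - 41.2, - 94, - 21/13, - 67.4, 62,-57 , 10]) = [ - 94, - 67.4, - 64,  -  57, - 53, - 46,-41.2 ,-21/13, - 3/5, 10,15, 36, 49, 57.57, 62, 80,97.88]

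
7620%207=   168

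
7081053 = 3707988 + 3373065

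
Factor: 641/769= 641^1*769^ ( - 1)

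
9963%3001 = 960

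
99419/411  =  241 + 368/411 = 241.90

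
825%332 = 161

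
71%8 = 7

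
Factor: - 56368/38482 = -104/71= -2^3*13^1*71^( - 1 ) 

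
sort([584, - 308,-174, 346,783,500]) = [-308,  -  174, 346 , 500 , 584,783]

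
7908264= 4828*1638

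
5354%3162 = 2192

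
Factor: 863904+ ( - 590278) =2^1*136813^1 = 273626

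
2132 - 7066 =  - 4934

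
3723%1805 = 113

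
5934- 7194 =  - 1260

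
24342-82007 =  - 57665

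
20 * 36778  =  735560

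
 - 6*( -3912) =23472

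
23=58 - 35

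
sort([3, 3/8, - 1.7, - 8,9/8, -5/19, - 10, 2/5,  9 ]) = [ - 10,- 8, - 1.7, - 5/19,  3/8, 2/5, 9/8,3,9] 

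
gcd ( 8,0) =8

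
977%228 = 65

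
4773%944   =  53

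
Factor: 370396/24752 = 2^ ( - 2)*7^(-1 )*419^1 = 419/28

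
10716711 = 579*18509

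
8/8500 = 2/2125 = 0.00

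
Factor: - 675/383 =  - 3^3*5^2*383^( - 1 ) 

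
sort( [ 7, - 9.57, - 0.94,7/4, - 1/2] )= [ - 9.57, - 0.94, - 1/2,7/4, 7] 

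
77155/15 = 5143+ 2/3 = 5143.67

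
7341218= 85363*86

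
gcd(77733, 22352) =1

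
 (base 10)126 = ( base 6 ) 330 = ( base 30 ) 46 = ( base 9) 150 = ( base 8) 176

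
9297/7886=9297/7886 = 1.18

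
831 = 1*831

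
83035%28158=26719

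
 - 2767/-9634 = 2767/9634 = 0.29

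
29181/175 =29181/175=166.75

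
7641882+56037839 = 63679721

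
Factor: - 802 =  - 2^1*401^1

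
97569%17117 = 11984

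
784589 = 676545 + 108044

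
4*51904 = 207616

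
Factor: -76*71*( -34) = 2^3*17^1*19^1*71^1 = 183464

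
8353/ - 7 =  - 1194 + 5/7 = - 1193.29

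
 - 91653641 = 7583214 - 99236855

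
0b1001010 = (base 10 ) 74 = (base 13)59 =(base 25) 2O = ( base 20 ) 3e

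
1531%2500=1531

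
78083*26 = 2030158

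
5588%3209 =2379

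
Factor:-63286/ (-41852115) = 2^1*3^(-2 )*5^( -1 )*43^( - 2 ) * 503^( - 1)*31643^1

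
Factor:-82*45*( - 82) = 2^2*3^2 * 5^1*41^2=302580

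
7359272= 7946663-587391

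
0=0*8085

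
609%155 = 144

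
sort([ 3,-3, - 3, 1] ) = [ - 3, - 3,1, 3]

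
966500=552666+413834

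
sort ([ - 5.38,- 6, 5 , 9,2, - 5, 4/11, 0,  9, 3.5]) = [ - 6, - 5.38,  -  5, 0,4/11 , 2, 3.5,5, 9 , 9] 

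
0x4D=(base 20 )3H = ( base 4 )1031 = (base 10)77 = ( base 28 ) 2l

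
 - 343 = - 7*49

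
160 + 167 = 327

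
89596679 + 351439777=441036456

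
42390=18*2355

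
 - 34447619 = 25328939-59776558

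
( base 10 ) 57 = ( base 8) 71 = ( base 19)30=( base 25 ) 27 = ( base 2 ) 111001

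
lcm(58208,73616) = 2502944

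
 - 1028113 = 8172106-9200219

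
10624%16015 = 10624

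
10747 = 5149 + 5598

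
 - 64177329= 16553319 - 80730648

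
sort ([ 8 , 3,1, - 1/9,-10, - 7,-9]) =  [ - 10, - 9 , - 7, - 1/9,1, 3,8] 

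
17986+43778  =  61764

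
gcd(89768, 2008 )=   8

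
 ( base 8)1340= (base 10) 736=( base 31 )NN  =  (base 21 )1e1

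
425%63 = 47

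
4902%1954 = 994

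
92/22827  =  92/22827 = 0.00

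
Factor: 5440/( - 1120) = - 2^1*7^(-1 ) * 17^1 = - 34/7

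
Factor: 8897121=3^4* 109841^1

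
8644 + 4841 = 13485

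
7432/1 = 7432=7432.00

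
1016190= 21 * 48390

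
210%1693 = 210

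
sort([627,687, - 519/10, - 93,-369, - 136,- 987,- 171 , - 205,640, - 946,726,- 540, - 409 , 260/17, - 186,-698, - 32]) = [-987, -946,-698, - 540, - 409 , -369, - 205, - 186, - 171,-136, - 93, - 519/10, - 32, 260/17, 627,640,687,726]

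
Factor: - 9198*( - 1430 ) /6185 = 2^2*3^2*7^1*11^1*13^1*73^1  *  1237^( - 1) = 2630628/1237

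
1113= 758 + 355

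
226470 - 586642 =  - 360172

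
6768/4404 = 1 + 197/367 = 1.54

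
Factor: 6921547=6921547^1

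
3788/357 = 10  +  218/357 = 10.61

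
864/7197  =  288/2399 = 0.12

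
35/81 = 35/81 = 0.43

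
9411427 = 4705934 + 4705493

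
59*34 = 2006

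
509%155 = 44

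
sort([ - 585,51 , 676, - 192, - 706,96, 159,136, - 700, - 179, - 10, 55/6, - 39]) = [ - 706, - 700, - 585, - 192,  -  179, - 39,- 10, 55/6, 51, 96, 136,159, 676] 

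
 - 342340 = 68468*(  -  5 ) 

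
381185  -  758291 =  - 377106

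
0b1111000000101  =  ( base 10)7685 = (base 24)D85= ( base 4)1320011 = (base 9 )11478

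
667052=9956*67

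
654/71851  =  654/71851= 0.01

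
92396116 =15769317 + 76626799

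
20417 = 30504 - 10087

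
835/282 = 835/282= 2.96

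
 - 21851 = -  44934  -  -23083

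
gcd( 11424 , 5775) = 21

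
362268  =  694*522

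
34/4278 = 17/2139= 0.01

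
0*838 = 0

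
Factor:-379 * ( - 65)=5^1*13^1  *  379^1=24635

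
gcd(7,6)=1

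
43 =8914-8871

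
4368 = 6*728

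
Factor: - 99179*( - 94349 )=41^2*59^1*94349^1 =9357439471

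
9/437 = 9/437 = 0.02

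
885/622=885/622= 1.42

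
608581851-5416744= 603165107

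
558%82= 66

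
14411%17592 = 14411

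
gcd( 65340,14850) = 2970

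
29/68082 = 29/68082 = 0.00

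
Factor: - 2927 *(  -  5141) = 53^1 * 97^1 *2927^1=15047707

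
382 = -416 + 798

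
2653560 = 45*58968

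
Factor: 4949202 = 2^1*3^1*101^1*8167^1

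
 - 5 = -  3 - 2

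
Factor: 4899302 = 2^1 * 19^1*31^1*4159^1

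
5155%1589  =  388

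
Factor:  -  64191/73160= -2^ (  -  3)* 3^1 * 5^(-1)*31^( - 1) * 59^ (- 1)*21397^1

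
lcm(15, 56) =840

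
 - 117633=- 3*39211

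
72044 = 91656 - 19612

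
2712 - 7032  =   - 4320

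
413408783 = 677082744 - 263673961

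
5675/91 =62 + 33/91= 62.36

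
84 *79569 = 6683796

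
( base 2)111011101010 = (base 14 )156a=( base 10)3818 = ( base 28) 4oa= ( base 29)4FJ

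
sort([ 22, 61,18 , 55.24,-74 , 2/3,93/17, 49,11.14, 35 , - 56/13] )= [ - 74,- 56/13,  2/3, 93/17,11.14, 18 , 22,35, 49,55.24, 61] 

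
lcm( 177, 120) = 7080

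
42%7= 0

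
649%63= 19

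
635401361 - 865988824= - 230587463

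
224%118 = 106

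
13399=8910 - - 4489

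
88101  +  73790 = 161891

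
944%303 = 35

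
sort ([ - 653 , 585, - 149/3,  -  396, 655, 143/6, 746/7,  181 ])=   [  -  653,-396, - 149/3 , 143/6 , 746/7,181, 585, 655]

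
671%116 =91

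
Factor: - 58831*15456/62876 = -227322984/15719= -2^3  *  3^1 * 7^1*11^ ( - 1 )* 23^1*1429^ ( - 1) *58831^1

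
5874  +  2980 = 8854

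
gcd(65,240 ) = 5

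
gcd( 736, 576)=32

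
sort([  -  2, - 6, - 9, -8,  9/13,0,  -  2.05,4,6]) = [  -  9,  -  8,  -  6, - 2.05, - 2,0,9/13,4,6 ] 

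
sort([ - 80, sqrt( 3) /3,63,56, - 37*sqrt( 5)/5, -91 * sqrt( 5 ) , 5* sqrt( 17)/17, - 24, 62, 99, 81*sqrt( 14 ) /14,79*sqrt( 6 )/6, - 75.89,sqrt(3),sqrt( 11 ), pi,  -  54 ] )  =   [-91*sqrt ( 5 ), - 80,-75.89,-54, - 24, -37*sqrt ( 5 )/5,sqrt( 3 )/3, 5*sqrt(17)/17 , sqrt( 3 ), pi,sqrt( 11 ),81*sqrt(14) /14, 79* sqrt( 6 )/6, 56,62,63 , 99]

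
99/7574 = 99/7574 = 0.01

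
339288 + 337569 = 676857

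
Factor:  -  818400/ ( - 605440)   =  2^ ( - 3)*3^1*5^1*31^1*43^( -1) = 465/344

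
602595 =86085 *7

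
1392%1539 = 1392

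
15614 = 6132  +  9482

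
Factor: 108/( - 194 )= - 2^1*3^3*97^( - 1 ) = - 54/97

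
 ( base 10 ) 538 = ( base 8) 1032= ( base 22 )12a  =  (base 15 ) 25D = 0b1000011010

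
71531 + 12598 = 84129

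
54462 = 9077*6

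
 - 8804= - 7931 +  - 873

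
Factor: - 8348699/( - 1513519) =7^(-1)*216217^ ( - 1 )*8348699^1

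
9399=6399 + 3000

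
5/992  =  5/992  =  0.01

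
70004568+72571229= 142575797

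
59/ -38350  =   - 1 + 649/650 = - 0.00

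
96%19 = 1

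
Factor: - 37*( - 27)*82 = 2^1*3^3*37^1*41^1 = 81918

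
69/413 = 69/413 = 0.17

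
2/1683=2/1683 = 0.00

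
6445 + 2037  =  8482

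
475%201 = 73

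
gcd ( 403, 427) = 1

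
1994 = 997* 2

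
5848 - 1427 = 4421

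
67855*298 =20220790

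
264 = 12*22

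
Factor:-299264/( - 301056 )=2^(-3)*3^(  -  1 ) * 7^( - 1)*167^1 = 167/168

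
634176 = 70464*9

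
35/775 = 7/155 = 0.05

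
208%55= 43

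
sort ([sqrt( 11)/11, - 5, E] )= [-5, sqrt ( 11) /11, E]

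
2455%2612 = 2455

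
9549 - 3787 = 5762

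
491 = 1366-875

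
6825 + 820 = 7645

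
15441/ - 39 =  -5147/13 = - 395.92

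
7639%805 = 394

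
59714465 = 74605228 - 14890763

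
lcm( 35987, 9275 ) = 899675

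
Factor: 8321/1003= 17^( - 1)*53^1*59^(- 1 ) *157^1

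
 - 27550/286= -97+96/143 = -96.33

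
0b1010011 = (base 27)32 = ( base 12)6b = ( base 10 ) 83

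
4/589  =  4/589 = 0.01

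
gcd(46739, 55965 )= 7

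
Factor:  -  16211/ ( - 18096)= 43/48 = 2^(-4 )*3^( - 1)*43^1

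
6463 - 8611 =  - 2148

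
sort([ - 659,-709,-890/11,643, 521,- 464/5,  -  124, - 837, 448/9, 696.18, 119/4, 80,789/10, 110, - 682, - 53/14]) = [-837,-709, - 682, - 659, - 124, - 464/5,- 890/11, -53/14, 119/4, 448/9, 789/10,  80,110 , 521,643,696.18]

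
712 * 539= 383768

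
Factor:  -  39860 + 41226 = 1366 = 2^1* 683^1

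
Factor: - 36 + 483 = 447 = 3^1*149^1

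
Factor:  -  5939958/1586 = -3^1 * 13^( - 1 )*61^( - 1) * 113^1 * 8761^1 = -2969979/793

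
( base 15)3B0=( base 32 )Q8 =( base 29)SS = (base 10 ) 840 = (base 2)1101001000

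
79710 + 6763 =86473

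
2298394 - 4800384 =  - 2501990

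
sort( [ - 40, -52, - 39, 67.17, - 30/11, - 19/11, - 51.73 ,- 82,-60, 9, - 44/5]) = [-82, - 60, - 52, - 51.73, - 40, - 39, - 44/5,-30/11, - 19/11, 9,67.17 ]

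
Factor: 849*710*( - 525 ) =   -  2^1*3^2*5^3*7^1 * 71^1*283^1 = - 316464750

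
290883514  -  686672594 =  - 395789080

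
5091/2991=1+700/997 =1.70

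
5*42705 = 213525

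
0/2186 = 0 = 0.00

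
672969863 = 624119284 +48850579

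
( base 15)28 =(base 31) 17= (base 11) 35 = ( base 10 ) 38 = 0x26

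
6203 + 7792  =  13995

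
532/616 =19/22 = 0.86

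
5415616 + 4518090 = 9933706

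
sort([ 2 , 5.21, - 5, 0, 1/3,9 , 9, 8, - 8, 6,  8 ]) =[ - 8, - 5,0, 1/3, 2,  5.21, 6, 8, 8,9, 9 ]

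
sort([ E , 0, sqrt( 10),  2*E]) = [ 0, E,  sqrt(10 ), 2*E] 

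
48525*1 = 48525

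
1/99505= 1/99505 =0.00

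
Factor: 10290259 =7^1*211^1*6967^1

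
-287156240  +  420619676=133463436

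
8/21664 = 1/2708 =0.00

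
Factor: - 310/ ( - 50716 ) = 5/818 = 2^(-1)*5^1*409^( - 1 )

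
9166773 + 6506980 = 15673753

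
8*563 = 4504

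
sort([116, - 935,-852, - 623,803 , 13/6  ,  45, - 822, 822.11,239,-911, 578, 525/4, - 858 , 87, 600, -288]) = [ - 935, - 911,-858 ,-852, - 822,-623, - 288,  13/6, 45 , 87, 116, 525/4,239 , 578,600, 803, 822.11 ]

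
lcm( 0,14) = 0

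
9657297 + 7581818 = 17239115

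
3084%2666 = 418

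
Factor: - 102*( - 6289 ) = 641478 = 2^1*3^1*17^1*19^1*331^1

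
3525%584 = 21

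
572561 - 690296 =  - 117735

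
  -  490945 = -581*845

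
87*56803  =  4941861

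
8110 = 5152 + 2958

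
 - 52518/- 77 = 682 + 4/77 = 682.05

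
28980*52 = 1506960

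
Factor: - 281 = - 281^1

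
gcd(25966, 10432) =2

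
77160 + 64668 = 141828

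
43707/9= 14569/3 =4856.33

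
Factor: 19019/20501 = 77/83 = 7^1*11^1*83^(-1 ) 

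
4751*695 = 3301945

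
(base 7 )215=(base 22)50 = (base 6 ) 302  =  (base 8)156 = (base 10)110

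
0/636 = 0 = 0.00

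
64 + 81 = 145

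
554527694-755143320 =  - 200615626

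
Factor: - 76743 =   -  3^2 * 8527^1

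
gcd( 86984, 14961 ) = 1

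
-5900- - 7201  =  1301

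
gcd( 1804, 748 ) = 44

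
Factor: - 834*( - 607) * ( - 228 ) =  - 2^3*3^2*19^1*139^1*607^1 = - 115422264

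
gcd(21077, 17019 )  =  1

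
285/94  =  285/94 =3.03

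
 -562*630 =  - 354060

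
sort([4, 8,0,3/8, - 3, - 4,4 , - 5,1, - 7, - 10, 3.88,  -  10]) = [ - 10, - 10, - 7, - 5,-4,-3,0,3/8, 1,3.88, 4,4,  8 ]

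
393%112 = 57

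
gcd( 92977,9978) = 1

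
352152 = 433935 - 81783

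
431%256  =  175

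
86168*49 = 4222232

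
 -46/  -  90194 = 23/45097 = 0.00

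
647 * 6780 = 4386660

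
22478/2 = 11239  =  11239.00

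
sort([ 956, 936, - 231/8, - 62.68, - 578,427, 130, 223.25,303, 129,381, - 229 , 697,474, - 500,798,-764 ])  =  [ - 764, - 578, - 500, - 229, - 62.68, - 231/8, 129, 130, 223.25, 303, 381, 427 , 474,697, 798,936, 956 ]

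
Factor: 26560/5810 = 2^5*7^( - 1) = 32/7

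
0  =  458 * 0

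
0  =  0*4196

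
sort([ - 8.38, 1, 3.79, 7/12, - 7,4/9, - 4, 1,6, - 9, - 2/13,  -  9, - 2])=[ - 9,  -  9 , - 8.38,  -  7,-4, - 2,-2/13, 4/9, 7/12, 1, 1  ,  3.79,  6]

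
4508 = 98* 46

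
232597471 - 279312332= - 46714861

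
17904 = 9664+8240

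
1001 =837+164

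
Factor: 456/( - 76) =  - 6  =  - 2^1*3^1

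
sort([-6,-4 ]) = [ - 6,-4]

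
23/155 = 23/155  =  0.15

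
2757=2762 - 5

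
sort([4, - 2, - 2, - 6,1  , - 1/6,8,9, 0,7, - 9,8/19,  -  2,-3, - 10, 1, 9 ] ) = [-10,-9, - 6, - 3,-2,- 2,-2,-1/6,0, 8/19,1,1 , 4,7,8, 9,9]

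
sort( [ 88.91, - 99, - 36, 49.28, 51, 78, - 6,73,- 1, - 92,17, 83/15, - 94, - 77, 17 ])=[ - 99, - 94 ,  -  92, - 77, - 36,-6,  -  1, 83/15 , 17,17, 49.28, 51, 73, 78, 88.91]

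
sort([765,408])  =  [408, 765]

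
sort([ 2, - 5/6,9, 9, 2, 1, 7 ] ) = [ - 5/6,1, 2,  2,7, 9, 9 ]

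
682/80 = 341/40 = 8.53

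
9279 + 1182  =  10461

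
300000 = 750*400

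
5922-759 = 5163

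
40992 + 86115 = 127107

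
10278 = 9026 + 1252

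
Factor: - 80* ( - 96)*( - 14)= - 107520  =  - 2^10*3^1*5^1 * 7^1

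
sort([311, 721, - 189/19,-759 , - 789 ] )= [- 789, - 759, - 189/19, 311 , 721] 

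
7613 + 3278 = 10891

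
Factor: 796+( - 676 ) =120 = 2^3*3^1*5^1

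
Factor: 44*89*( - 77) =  - 301532 =-2^2*7^1*11^2*89^1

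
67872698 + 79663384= 147536082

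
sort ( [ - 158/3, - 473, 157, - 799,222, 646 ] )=[ - 799, - 473, - 158/3,157, 222, 646 ]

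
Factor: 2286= 2^1 * 3^2*127^1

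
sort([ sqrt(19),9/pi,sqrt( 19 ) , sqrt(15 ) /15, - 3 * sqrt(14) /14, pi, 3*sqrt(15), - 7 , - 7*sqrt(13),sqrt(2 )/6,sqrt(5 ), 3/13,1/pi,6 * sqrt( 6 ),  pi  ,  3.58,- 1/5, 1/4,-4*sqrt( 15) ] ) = [ - 7*sqrt( 13),- 4*sqrt( 15 ), -7, - 3*sqrt(14 )/14,  -  1/5,3/13,sqrt( 2 ) /6,1/4,  sqrt(15 ) /15,1/pi,sqrt( 5),9/pi,pi,pi, 3.58, sqrt(19), sqrt( 19), 3*sqrt(15),  6*sqrt(6) ]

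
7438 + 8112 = 15550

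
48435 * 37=1792095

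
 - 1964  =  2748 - 4712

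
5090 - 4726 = 364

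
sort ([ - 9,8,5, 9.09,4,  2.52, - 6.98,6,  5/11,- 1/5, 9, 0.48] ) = [-9, - 6.98, - 1/5, 5/11  ,  0.48,2.52,4, 5,  6,8, 9,9.09 ]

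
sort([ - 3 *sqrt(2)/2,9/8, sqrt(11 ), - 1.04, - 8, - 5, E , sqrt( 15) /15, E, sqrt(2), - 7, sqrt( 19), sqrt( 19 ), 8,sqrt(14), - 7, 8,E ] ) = [ - 8 , - 7, - 7,-5,-3*sqrt( 2)/2, - 1.04 , sqrt( 15)/15, 9/8,sqrt( 2),E, E, E,sqrt (11), sqrt (14), sqrt( 19),  sqrt( 19 ),8, 8]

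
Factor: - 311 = - 311^1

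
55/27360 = 11/5472  =  0.00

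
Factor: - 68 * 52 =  -2^4 * 13^1  *17^1 = -3536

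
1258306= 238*5287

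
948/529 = 948/529 =1.79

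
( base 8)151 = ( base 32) 39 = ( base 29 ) 3i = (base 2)1101001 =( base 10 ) 105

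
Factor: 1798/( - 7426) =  - 29^1*31^1*47^(-1 )*79^(  -  1) = - 899/3713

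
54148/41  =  54148/41 = 1320.68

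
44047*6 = 264282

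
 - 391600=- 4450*88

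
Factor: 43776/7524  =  64/11=2^6*11^( - 1) 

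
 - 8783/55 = -8783/55 = - 159.69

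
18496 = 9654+8842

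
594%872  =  594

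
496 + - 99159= - 98663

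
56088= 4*14022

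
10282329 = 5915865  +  4366464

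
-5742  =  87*(-66)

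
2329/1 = 2329 =2329.00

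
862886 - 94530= 768356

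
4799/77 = 62+25/77  =  62.32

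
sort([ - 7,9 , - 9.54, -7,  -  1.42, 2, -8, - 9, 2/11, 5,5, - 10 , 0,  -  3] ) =[ - 10,-9.54 , -9, - 8,- 7, -7,  -  3  ,  -  1.42,0,2/11 , 2, 5 , 5,9 ]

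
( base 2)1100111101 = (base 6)3501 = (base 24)1ad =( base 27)13J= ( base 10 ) 829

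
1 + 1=2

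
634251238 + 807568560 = 1441819798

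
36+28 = 64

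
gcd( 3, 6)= 3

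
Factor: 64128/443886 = 64/443 = 2^6*443^( - 1)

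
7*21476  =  150332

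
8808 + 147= 8955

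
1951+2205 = 4156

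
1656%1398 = 258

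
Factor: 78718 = 2^1*39359^1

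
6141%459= 174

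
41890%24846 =17044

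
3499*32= 111968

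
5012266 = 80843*62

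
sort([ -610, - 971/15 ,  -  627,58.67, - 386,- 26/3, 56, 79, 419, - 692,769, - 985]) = [- 985, - 692, - 627, - 610, - 386, - 971/15, - 26/3, 56, 58.67,  79,  419, 769 ] 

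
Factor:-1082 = - 2^1 * 541^1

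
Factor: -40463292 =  - 2^2*3^1*839^1*4019^1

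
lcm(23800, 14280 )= 71400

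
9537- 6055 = 3482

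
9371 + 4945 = 14316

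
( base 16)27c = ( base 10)636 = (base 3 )212120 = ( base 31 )kg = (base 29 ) LR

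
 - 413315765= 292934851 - 706250616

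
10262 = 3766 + 6496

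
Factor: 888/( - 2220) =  - 2^1*5^( - 1) = - 2/5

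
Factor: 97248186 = 2^1 * 3^2*7^1*23^2*1459^1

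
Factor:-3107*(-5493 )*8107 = 3^1*11^2*13^1*67^1*239^1*1831^1 = 138360150357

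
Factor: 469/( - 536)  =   - 2^ ( - 3 )*7^1 = - 7/8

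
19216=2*9608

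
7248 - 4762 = 2486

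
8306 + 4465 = 12771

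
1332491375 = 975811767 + 356679608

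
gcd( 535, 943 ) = 1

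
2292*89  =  203988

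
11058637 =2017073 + 9041564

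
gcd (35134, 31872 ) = 2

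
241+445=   686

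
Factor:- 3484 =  - 2^2*13^1*67^1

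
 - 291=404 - 695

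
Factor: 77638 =2^1*11^1*3529^1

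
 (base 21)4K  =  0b1101000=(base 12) 88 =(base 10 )104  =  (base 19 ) 59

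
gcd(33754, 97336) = 2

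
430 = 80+350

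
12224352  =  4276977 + 7947375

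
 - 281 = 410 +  - 691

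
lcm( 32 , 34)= 544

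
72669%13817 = 3584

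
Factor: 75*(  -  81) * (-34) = 206550 = 2^1 * 3^5*5^2*17^1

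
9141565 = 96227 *95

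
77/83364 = 77/83364 = 0.00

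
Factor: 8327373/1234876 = 2^( - 2)* 3^1*139^( - 1 ) * 991^1 * 2221^(-1)*2801^1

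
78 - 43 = 35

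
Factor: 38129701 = 38129701^1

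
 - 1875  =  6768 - 8643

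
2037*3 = 6111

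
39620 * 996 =39461520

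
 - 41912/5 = - 8383 + 3/5 = - 8382.40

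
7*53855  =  376985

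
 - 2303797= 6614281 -8918078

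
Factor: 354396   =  2^2*3^1*7^1*4219^1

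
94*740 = 69560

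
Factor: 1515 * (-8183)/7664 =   -  12397245/7664   =  - 2^ ( - 4)*3^1*5^1*7^2*101^1* 167^1*479^( - 1)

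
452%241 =211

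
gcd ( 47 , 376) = 47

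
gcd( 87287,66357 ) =1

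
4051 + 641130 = 645181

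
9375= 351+9024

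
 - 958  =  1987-2945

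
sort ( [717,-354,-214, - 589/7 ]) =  [ - 354 , - 214, - 589/7,717 ] 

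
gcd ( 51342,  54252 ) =6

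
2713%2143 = 570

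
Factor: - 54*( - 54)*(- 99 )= - 2^2 *3^8 * 11^1 = - 288684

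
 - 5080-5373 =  - 10453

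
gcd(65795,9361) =1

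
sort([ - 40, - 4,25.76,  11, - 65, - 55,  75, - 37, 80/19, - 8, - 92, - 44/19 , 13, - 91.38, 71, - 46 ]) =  [  -  92, - 91.38, - 65, - 55, - 46 , - 40 ,-37, -8, - 4, - 44/19, 80/19,11,13 , 25.76,  71, 75 ] 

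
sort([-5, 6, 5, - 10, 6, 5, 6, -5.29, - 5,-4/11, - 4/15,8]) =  [ - 10,  -  5.29,  -  5, -5, - 4/11, - 4/15, 5 , 5,6, 6, 6,8]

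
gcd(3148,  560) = 4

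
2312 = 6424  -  4112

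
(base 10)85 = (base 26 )37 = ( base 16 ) 55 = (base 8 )125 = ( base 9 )104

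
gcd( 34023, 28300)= 1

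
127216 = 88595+38621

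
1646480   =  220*7484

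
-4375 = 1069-5444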